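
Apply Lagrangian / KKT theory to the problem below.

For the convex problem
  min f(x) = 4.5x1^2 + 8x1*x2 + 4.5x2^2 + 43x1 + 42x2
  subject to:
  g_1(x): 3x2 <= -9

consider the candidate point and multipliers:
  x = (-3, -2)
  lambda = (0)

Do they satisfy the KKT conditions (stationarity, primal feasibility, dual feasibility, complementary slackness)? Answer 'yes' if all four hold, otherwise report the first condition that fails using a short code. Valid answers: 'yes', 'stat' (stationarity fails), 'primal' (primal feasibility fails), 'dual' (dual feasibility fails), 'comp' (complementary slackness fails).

Gradient of f: grad f(x) = Q x + c = (0, 0)
Constraint values g_i(x) = a_i^T x - b_i:
  g_1((-3, -2)) = 3
Stationarity residual: grad f(x) + sum_i lambda_i a_i = (0, 0)
  -> stationarity OK
Primal feasibility (all g_i <= 0): FAILS
Dual feasibility (all lambda_i >= 0): OK
Complementary slackness (lambda_i * g_i(x) = 0 for all i): OK

Verdict: the first failing condition is primal_feasibility -> primal.

primal


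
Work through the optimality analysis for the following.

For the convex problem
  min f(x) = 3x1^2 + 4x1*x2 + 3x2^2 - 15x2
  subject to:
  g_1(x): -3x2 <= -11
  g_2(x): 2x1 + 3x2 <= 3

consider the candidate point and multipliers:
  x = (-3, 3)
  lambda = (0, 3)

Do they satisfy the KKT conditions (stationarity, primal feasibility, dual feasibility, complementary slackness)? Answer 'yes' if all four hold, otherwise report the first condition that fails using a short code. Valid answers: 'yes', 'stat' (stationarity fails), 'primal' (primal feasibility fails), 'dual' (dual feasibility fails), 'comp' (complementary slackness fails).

Gradient of f: grad f(x) = Q x + c = (-6, -9)
Constraint values g_i(x) = a_i^T x - b_i:
  g_1((-3, 3)) = 2
  g_2((-3, 3)) = 0
Stationarity residual: grad f(x) + sum_i lambda_i a_i = (0, 0)
  -> stationarity OK
Primal feasibility (all g_i <= 0): FAILS
Dual feasibility (all lambda_i >= 0): OK
Complementary slackness (lambda_i * g_i(x) = 0 for all i): OK

Verdict: the first failing condition is primal_feasibility -> primal.

primal


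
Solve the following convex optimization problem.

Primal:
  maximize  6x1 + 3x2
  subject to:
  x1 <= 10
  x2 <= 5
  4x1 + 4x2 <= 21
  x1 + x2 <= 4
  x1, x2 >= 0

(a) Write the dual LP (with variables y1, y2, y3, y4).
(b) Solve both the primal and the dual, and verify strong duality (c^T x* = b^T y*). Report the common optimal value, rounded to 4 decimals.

The standard primal-dual pair for 'max c^T x s.t. A x <= b, x >= 0' is:
  Dual:  min b^T y  s.t.  A^T y >= c,  y >= 0.

So the dual LP is:
  minimize  10y1 + 5y2 + 21y3 + 4y4
  subject to:
    y1 + 4y3 + y4 >= 6
    y2 + 4y3 + y4 >= 3
    y1, y2, y3, y4 >= 0

Solving the primal: x* = (4, 0).
  primal value c^T x* = 24.
Solving the dual: y* = (0, 0, 0, 6).
  dual value b^T y* = 24.
Strong duality: c^T x* = b^T y*. Confirmed.

24


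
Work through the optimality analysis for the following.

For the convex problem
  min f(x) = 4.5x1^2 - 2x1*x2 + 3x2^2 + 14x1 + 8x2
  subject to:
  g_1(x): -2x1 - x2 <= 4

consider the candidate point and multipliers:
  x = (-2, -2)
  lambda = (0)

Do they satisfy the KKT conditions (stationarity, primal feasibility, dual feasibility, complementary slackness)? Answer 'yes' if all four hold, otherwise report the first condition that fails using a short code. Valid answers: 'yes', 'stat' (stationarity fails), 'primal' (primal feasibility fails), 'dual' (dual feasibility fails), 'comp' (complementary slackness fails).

Gradient of f: grad f(x) = Q x + c = (0, 0)
Constraint values g_i(x) = a_i^T x - b_i:
  g_1((-2, -2)) = 2
Stationarity residual: grad f(x) + sum_i lambda_i a_i = (0, 0)
  -> stationarity OK
Primal feasibility (all g_i <= 0): FAILS
Dual feasibility (all lambda_i >= 0): OK
Complementary slackness (lambda_i * g_i(x) = 0 for all i): OK

Verdict: the first failing condition is primal_feasibility -> primal.

primal


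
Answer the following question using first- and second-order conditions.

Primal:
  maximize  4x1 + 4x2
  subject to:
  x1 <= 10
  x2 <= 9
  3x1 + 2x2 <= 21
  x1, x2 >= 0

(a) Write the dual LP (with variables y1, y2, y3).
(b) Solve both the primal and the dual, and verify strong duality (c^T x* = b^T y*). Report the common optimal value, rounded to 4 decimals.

The standard primal-dual pair for 'max c^T x s.t. A x <= b, x >= 0' is:
  Dual:  min b^T y  s.t.  A^T y >= c,  y >= 0.

So the dual LP is:
  minimize  10y1 + 9y2 + 21y3
  subject to:
    y1 + 3y3 >= 4
    y2 + 2y3 >= 4
    y1, y2, y3 >= 0

Solving the primal: x* = (1, 9).
  primal value c^T x* = 40.
Solving the dual: y* = (0, 1.3333, 1.3333).
  dual value b^T y* = 40.
Strong duality: c^T x* = b^T y*. Confirmed.

40


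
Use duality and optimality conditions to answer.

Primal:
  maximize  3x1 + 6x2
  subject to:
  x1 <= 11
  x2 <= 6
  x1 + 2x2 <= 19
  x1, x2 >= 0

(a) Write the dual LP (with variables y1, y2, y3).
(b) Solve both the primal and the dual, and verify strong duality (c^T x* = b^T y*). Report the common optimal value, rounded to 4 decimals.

The standard primal-dual pair for 'max c^T x s.t. A x <= b, x >= 0' is:
  Dual:  min b^T y  s.t.  A^T y >= c,  y >= 0.

So the dual LP is:
  minimize  11y1 + 6y2 + 19y3
  subject to:
    y1 + y3 >= 3
    y2 + 2y3 >= 6
    y1, y2, y3 >= 0

Solving the primal: x* = (7, 6).
  primal value c^T x* = 57.
Solving the dual: y* = (0, 0, 3).
  dual value b^T y* = 57.
Strong duality: c^T x* = b^T y*. Confirmed.

57


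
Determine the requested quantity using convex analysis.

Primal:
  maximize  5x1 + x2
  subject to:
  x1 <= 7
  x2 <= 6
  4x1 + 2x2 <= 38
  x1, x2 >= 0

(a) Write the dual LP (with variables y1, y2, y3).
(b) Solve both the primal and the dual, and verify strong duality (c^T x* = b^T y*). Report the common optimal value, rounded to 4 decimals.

The standard primal-dual pair for 'max c^T x s.t. A x <= b, x >= 0' is:
  Dual:  min b^T y  s.t.  A^T y >= c,  y >= 0.

So the dual LP is:
  minimize  7y1 + 6y2 + 38y3
  subject to:
    y1 + 4y3 >= 5
    y2 + 2y3 >= 1
    y1, y2, y3 >= 0

Solving the primal: x* = (7, 5).
  primal value c^T x* = 40.
Solving the dual: y* = (3, 0, 0.5).
  dual value b^T y* = 40.
Strong duality: c^T x* = b^T y*. Confirmed.

40


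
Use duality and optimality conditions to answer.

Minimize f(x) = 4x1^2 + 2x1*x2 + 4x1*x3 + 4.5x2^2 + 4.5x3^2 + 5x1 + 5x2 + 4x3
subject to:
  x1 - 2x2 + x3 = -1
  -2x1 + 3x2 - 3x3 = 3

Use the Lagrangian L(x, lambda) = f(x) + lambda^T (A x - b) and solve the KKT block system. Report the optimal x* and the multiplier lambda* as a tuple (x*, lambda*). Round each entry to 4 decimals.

Form the Lagrangian:
  L(x, lambda) = (1/2) x^T Q x + c^T x + lambda^T (A x - b)
Stationarity (grad_x L = 0): Q x + c + A^T lambda = 0.
Primal feasibility: A x = b.

This gives the KKT block system:
  [ Q   A^T ] [ x     ]   [-c ]
  [ A    0  ] [ lambda ] = [ b ]

Solving the linear system:
  x*      = (-0.5, -0.1667, -0.8333)
  lambda* = (-3, -2.8333)
  f(x*)   = -0.5833

x* = (-0.5, -0.1667, -0.8333), lambda* = (-3, -2.8333)


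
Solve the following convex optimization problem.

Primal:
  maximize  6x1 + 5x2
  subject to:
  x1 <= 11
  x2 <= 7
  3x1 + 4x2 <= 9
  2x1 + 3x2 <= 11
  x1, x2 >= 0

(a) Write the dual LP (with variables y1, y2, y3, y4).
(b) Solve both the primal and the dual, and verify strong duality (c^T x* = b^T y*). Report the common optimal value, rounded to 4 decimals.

The standard primal-dual pair for 'max c^T x s.t. A x <= b, x >= 0' is:
  Dual:  min b^T y  s.t.  A^T y >= c,  y >= 0.

So the dual LP is:
  minimize  11y1 + 7y2 + 9y3 + 11y4
  subject to:
    y1 + 3y3 + 2y4 >= 6
    y2 + 4y3 + 3y4 >= 5
    y1, y2, y3, y4 >= 0

Solving the primal: x* = (3, 0).
  primal value c^T x* = 18.
Solving the dual: y* = (0, 0, 2, 0).
  dual value b^T y* = 18.
Strong duality: c^T x* = b^T y*. Confirmed.

18


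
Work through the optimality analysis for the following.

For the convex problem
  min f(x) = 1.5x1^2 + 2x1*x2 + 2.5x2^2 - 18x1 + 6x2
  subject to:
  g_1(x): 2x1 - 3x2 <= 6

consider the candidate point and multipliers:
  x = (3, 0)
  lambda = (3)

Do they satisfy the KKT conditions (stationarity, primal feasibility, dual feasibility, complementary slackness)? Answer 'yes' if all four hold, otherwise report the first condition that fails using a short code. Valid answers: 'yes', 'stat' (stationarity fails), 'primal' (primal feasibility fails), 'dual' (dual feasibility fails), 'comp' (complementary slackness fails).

Gradient of f: grad f(x) = Q x + c = (-9, 12)
Constraint values g_i(x) = a_i^T x - b_i:
  g_1((3, 0)) = 0
Stationarity residual: grad f(x) + sum_i lambda_i a_i = (-3, 3)
  -> stationarity FAILS
Primal feasibility (all g_i <= 0): OK
Dual feasibility (all lambda_i >= 0): OK
Complementary slackness (lambda_i * g_i(x) = 0 for all i): OK

Verdict: the first failing condition is stationarity -> stat.

stat


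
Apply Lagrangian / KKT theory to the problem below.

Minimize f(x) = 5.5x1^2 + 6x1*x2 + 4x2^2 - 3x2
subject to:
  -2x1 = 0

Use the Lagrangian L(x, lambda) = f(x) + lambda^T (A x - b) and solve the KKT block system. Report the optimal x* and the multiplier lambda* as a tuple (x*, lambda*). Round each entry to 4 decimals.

Form the Lagrangian:
  L(x, lambda) = (1/2) x^T Q x + c^T x + lambda^T (A x - b)
Stationarity (grad_x L = 0): Q x + c + A^T lambda = 0.
Primal feasibility: A x = b.

This gives the KKT block system:
  [ Q   A^T ] [ x     ]   [-c ]
  [ A    0  ] [ lambda ] = [ b ]

Solving the linear system:
  x*      = (0, 0.375)
  lambda* = (1.125)
  f(x*)   = -0.5625

x* = (0, 0.375), lambda* = (1.125)


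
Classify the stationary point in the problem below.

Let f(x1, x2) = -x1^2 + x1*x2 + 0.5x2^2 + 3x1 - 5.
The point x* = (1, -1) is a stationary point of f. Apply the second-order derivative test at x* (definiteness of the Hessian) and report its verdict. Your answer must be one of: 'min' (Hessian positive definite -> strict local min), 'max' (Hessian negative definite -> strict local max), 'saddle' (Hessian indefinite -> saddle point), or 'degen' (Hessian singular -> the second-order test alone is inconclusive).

Compute the Hessian H = grad^2 f:
  H = [[-2, 1], [1, 1]]
Verify stationarity: grad f(x*) = H x* + g = (0, 0).
Eigenvalues of H: -2.3028, 1.3028.
Eigenvalues have mixed signs, so H is indefinite -> x* is a saddle point.

saddle


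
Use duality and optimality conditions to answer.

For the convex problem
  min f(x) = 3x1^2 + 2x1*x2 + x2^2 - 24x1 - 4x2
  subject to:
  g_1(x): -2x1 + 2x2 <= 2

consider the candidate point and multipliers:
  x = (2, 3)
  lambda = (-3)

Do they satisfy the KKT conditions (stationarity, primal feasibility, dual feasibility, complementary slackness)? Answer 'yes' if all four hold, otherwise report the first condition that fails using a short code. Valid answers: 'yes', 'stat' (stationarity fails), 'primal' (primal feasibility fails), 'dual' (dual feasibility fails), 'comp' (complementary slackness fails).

Gradient of f: grad f(x) = Q x + c = (-6, 6)
Constraint values g_i(x) = a_i^T x - b_i:
  g_1((2, 3)) = 0
Stationarity residual: grad f(x) + sum_i lambda_i a_i = (0, 0)
  -> stationarity OK
Primal feasibility (all g_i <= 0): OK
Dual feasibility (all lambda_i >= 0): FAILS
Complementary slackness (lambda_i * g_i(x) = 0 for all i): OK

Verdict: the first failing condition is dual_feasibility -> dual.

dual


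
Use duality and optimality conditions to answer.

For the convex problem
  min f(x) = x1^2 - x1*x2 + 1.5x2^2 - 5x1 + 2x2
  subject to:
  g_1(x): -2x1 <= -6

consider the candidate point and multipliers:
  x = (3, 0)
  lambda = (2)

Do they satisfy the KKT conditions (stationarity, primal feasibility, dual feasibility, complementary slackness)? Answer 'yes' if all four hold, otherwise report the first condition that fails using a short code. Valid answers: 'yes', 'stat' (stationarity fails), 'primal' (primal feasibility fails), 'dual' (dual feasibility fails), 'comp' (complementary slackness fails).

Gradient of f: grad f(x) = Q x + c = (1, -1)
Constraint values g_i(x) = a_i^T x - b_i:
  g_1((3, 0)) = 0
Stationarity residual: grad f(x) + sum_i lambda_i a_i = (-3, -1)
  -> stationarity FAILS
Primal feasibility (all g_i <= 0): OK
Dual feasibility (all lambda_i >= 0): OK
Complementary slackness (lambda_i * g_i(x) = 0 for all i): OK

Verdict: the first failing condition is stationarity -> stat.

stat


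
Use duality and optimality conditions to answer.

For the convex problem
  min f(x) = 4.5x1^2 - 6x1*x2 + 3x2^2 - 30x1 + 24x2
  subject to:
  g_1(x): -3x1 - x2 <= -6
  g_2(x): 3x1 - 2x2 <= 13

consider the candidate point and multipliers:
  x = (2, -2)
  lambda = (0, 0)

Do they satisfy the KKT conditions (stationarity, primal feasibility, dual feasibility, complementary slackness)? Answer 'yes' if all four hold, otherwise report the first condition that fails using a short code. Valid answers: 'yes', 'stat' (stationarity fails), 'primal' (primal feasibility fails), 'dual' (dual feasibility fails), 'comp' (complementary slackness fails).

Gradient of f: grad f(x) = Q x + c = (0, 0)
Constraint values g_i(x) = a_i^T x - b_i:
  g_1((2, -2)) = 2
  g_2((2, -2)) = -3
Stationarity residual: grad f(x) + sum_i lambda_i a_i = (0, 0)
  -> stationarity OK
Primal feasibility (all g_i <= 0): FAILS
Dual feasibility (all lambda_i >= 0): OK
Complementary slackness (lambda_i * g_i(x) = 0 for all i): OK

Verdict: the first failing condition is primal_feasibility -> primal.

primal


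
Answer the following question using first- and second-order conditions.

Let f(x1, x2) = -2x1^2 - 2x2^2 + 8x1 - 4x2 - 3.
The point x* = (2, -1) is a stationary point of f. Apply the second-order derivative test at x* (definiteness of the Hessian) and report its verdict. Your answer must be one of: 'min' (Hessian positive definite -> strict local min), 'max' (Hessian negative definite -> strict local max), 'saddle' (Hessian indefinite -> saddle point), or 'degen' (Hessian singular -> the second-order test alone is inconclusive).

Compute the Hessian H = grad^2 f:
  H = [[-4, 0], [0, -4]]
Verify stationarity: grad f(x*) = H x* + g = (0, 0).
Eigenvalues of H: -4, -4.
Both eigenvalues < 0, so H is negative definite -> x* is a strict local max.

max


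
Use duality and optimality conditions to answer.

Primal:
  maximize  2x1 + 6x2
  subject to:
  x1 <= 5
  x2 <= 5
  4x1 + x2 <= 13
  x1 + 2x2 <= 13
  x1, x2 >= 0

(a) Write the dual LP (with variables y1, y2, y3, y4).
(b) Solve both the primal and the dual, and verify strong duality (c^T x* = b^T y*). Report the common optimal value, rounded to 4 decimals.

The standard primal-dual pair for 'max c^T x s.t. A x <= b, x >= 0' is:
  Dual:  min b^T y  s.t.  A^T y >= c,  y >= 0.

So the dual LP is:
  minimize  5y1 + 5y2 + 13y3 + 13y4
  subject to:
    y1 + 4y3 + y4 >= 2
    y2 + y3 + 2y4 >= 6
    y1, y2, y3, y4 >= 0

Solving the primal: x* = (2, 5).
  primal value c^T x* = 34.
Solving the dual: y* = (0, 5.5, 0.5, 0).
  dual value b^T y* = 34.
Strong duality: c^T x* = b^T y*. Confirmed.

34


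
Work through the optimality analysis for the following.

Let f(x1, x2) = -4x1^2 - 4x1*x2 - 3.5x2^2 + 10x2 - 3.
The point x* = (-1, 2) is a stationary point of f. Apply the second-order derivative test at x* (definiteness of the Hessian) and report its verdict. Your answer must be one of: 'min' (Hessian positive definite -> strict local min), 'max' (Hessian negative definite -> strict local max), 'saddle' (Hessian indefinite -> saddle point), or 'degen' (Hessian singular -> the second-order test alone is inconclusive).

Compute the Hessian H = grad^2 f:
  H = [[-8, -4], [-4, -7]]
Verify stationarity: grad f(x*) = H x* + g = (0, 0).
Eigenvalues of H: -11.5311, -3.4689.
Both eigenvalues < 0, so H is negative definite -> x* is a strict local max.

max


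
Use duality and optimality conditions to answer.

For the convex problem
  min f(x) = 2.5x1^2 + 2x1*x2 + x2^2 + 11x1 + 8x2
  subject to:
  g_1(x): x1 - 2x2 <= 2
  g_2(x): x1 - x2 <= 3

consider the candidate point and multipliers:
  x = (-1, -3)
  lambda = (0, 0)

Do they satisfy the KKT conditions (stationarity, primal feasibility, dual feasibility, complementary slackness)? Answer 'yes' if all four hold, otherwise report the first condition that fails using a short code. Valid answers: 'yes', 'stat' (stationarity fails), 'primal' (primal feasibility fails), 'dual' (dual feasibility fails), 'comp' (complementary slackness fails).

Gradient of f: grad f(x) = Q x + c = (0, 0)
Constraint values g_i(x) = a_i^T x - b_i:
  g_1((-1, -3)) = 3
  g_2((-1, -3)) = -1
Stationarity residual: grad f(x) + sum_i lambda_i a_i = (0, 0)
  -> stationarity OK
Primal feasibility (all g_i <= 0): FAILS
Dual feasibility (all lambda_i >= 0): OK
Complementary slackness (lambda_i * g_i(x) = 0 for all i): OK

Verdict: the first failing condition is primal_feasibility -> primal.

primal


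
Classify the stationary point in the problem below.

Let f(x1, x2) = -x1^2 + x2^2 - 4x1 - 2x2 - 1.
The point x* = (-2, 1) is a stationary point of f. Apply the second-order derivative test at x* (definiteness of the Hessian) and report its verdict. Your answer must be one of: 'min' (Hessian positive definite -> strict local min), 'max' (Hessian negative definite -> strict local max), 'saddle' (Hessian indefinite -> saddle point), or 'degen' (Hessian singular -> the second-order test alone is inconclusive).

Compute the Hessian H = grad^2 f:
  H = [[-2, 0], [0, 2]]
Verify stationarity: grad f(x*) = H x* + g = (0, 0).
Eigenvalues of H: -2, 2.
Eigenvalues have mixed signs, so H is indefinite -> x* is a saddle point.

saddle


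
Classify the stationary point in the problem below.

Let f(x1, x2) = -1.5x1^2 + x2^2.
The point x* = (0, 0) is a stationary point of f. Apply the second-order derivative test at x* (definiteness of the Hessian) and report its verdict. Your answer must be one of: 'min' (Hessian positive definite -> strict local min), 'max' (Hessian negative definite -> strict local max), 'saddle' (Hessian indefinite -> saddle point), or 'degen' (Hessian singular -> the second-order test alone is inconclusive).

Compute the Hessian H = grad^2 f:
  H = [[-3, 0], [0, 2]]
Verify stationarity: grad f(x*) = H x* + g = (0, 0).
Eigenvalues of H: -3, 2.
Eigenvalues have mixed signs, so H is indefinite -> x* is a saddle point.

saddle


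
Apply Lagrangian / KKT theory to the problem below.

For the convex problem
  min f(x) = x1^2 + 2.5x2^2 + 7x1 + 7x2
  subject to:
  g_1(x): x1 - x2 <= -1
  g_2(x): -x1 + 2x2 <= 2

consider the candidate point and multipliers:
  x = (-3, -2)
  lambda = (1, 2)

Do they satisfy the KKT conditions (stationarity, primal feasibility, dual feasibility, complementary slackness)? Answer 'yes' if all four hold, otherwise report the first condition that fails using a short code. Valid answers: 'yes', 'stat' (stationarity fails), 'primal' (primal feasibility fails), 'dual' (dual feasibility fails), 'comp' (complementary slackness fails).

Gradient of f: grad f(x) = Q x + c = (1, -3)
Constraint values g_i(x) = a_i^T x - b_i:
  g_1((-3, -2)) = 0
  g_2((-3, -2)) = -3
Stationarity residual: grad f(x) + sum_i lambda_i a_i = (0, 0)
  -> stationarity OK
Primal feasibility (all g_i <= 0): OK
Dual feasibility (all lambda_i >= 0): OK
Complementary slackness (lambda_i * g_i(x) = 0 for all i): FAILS

Verdict: the first failing condition is complementary_slackness -> comp.

comp


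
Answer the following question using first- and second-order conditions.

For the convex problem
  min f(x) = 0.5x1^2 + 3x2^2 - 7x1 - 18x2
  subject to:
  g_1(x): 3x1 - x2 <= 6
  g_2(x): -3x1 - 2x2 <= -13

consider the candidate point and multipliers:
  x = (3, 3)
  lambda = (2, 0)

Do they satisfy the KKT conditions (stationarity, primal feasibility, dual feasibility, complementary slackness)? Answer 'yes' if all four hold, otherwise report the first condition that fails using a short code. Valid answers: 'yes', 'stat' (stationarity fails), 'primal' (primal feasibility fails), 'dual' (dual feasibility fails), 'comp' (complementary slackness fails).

Gradient of f: grad f(x) = Q x + c = (-4, 0)
Constraint values g_i(x) = a_i^T x - b_i:
  g_1((3, 3)) = 0
  g_2((3, 3)) = -2
Stationarity residual: grad f(x) + sum_i lambda_i a_i = (2, -2)
  -> stationarity FAILS
Primal feasibility (all g_i <= 0): OK
Dual feasibility (all lambda_i >= 0): OK
Complementary slackness (lambda_i * g_i(x) = 0 for all i): OK

Verdict: the first failing condition is stationarity -> stat.

stat


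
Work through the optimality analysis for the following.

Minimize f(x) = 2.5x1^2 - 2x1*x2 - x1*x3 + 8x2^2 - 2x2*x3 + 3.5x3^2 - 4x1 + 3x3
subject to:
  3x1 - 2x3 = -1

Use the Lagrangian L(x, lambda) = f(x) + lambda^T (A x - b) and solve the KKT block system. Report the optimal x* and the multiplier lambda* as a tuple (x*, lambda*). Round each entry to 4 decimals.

Form the Lagrangian:
  L(x, lambda) = (1/2) x^T Q x + c^T x + lambda^T (A x - b)
Stationarity (grad_x L = 0): Q x + c + A^T lambda = 0.
Primal feasibility: A x = b.

This gives the KKT block system:
  [ Q   A^T ] [ x     ]   [-c ]
  [ A    0  ] [ lambda ] = [ b ]

Solving the linear system:
  x*      = (-0.305, -0.0328, 0.0425)
  lambda* = (1.834)
  f(x*)   = 1.5907

x* = (-0.305, -0.0328, 0.0425), lambda* = (1.834)


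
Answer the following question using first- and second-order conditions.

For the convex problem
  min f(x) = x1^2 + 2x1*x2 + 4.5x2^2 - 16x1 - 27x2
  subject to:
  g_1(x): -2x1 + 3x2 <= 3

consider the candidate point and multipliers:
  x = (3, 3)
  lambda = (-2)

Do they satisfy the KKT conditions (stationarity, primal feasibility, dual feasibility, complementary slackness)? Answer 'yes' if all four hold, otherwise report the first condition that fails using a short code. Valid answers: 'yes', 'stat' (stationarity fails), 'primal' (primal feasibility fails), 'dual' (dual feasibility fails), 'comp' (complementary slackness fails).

Gradient of f: grad f(x) = Q x + c = (-4, 6)
Constraint values g_i(x) = a_i^T x - b_i:
  g_1((3, 3)) = 0
Stationarity residual: grad f(x) + sum_i lambda_i a_i = (0, 0)
  -> stationarity OK
Primal feasibility (all g_i <= 0): OK
Dual feasibility (all lambda_i >= 0): FAILS
Complementary slackness (lambda_i * g_i(x) = 0 for all i): OK

Verdict: the first failing condition is dual_feasibility -> dual.

dual


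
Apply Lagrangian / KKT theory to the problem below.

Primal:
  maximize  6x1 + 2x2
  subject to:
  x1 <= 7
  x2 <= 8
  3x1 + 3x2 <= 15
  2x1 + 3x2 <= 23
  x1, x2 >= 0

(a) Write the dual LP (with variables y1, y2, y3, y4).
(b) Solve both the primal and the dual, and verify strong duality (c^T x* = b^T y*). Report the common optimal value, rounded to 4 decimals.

The standard primal-dual pair for 'max c^T x s.t. A x <= b, x >= 0' is:
  Dual:  min b^T y  s.t.  A^T y >= c,  y >= 0.

So the dual LP is:
  minimize  7y1 + 8y2 + 15y3 + 23y4
  subject to:
    y1 + 3y3 + 2y4 >= 6
    y2 + 3y3 + 3y4 >= 2
    y1, y2, y3, y4 >= 0

Solving the primal: x* = (5, 0).
  primal value c^T x* = 30.
Solving the dual: y* = (0, 0, 2, 0).
  dual value b^T y* = 30.
Strong duality: c^T x* = b^T y*. Confirmed.

30


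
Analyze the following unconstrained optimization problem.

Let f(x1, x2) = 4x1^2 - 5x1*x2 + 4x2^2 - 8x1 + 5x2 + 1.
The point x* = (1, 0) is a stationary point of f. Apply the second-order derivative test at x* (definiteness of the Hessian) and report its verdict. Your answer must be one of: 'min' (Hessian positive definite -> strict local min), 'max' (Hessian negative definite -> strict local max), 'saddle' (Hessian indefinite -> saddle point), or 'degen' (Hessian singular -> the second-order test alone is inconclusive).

Compute the Hessian H = grad^2 f:
  H = [[8, -5], [-5, 8]]
Verify stationarity: grad f(x*) = H x* + g = (0, 0).
Eigenvalues of H: 3, 13.
Both eigenvalues > 0, so H is positive definite -> x* is a strict local min.

min


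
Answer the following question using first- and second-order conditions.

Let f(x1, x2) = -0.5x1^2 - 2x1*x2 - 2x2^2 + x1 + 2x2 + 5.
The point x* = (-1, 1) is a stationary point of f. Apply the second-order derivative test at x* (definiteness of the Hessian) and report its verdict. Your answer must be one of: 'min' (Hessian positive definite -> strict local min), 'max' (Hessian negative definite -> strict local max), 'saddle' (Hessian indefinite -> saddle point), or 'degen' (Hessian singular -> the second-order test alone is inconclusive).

Compute the Hessian H = grad^2 f:
  H = [[-1, -2], [-2, -4]]
Verify stationarity: grad f(x*) = H x* + g = (0, 0).
Eigenvalues of H: -5, 0.
H has a zero eigenvalue (singular; negative semidefinite but not definite), so H is neither positive definite, negative definite, nor indefinite. The second-order test alone is inconclusive -> degen.
(Indeed, f is constant along the null direction of H through x*, so x* is not a strict local extremum.)

degen


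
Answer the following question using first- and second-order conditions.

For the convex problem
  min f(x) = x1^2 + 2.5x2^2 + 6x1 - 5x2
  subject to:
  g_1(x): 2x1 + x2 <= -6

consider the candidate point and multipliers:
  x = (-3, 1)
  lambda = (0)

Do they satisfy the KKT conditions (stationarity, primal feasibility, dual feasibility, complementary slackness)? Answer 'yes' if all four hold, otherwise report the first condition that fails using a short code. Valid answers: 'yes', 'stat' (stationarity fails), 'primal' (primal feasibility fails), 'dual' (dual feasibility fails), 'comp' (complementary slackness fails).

Gradient of f: grad f(x) = Q x + c = (0, 0)
Constraint values g_i(x) = a_i^T x - b_i:
  g_1((-3, 1)) = 1
Stationarity residual: grad f(x) + sum_i lambda_i a_i = (0, 0)
  -> stationarity OK
Primal feasibility (all g_i <= 0): FAILS
Dual feasibility (all lambda_i >= 0): OK
Complementary slackness (lambda_i * g_i(x) = 0 for all i): OK

Verdict: the first failing condition is primal_feasibility -> primal.

primal


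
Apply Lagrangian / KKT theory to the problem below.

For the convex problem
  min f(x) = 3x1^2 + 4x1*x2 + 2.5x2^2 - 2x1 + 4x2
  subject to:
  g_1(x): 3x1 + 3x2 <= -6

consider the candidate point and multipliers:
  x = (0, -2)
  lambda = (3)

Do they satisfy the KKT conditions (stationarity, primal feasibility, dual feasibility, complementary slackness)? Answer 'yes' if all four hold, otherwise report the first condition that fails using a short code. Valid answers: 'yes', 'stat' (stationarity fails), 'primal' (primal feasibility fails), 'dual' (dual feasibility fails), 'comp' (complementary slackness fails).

Gradient of f: grad f(x) = Q x + c = (-10, -6)
Constraint values g_i(x) = a_i^T x - b_i:
  g_1((0, -2)) = 0
Stationarity residual: grad f(x) + sum_i lambda_i a_i = (-1, 3)
  -> stationarity FAILS
Primal feasibility (all g_i <= 0): OK
Dual feasibility (all lambda_i >= 0): OK
Complementary slackness (lambda_i * g_i(x) = 0 for all i): OK

Verdict: the first failing condition is stationarity -> stat.

stat


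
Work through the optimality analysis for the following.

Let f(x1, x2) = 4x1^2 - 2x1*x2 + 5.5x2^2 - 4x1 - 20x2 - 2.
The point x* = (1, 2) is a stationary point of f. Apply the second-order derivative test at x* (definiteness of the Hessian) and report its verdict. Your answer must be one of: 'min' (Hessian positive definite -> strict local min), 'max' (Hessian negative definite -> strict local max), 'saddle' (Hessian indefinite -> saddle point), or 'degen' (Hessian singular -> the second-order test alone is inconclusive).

Compute the Hessian H = grad^2 f:
  H = [[8, -2], [-2, 11]]
Verify stationarity: grad f(x*) = H x* + g = (0, 0).
Eigenvalues of H: 7, 12.
Both eigenvalues > 0, so H is positive definite -> x* is a strict local min.

min


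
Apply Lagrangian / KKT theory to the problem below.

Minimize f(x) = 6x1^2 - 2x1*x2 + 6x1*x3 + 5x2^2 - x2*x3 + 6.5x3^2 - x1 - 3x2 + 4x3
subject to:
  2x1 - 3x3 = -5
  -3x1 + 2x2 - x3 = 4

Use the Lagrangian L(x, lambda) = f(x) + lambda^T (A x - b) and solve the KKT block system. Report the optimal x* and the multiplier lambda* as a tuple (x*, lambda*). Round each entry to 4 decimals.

Form the Lagrangian:
  L(x, lambda) = (1/2) x^T Q x + c^T x + lambda^T (A x - b)
Stationarity (grad_x L = 0): Q x + c + A^T lambda = 0.
Primal feasibility: A x = b.

This gives the KKT block system:
  [ Q   A^T ] [ x     ]   [-c ]
  [ A    0  ] [ lambda ] = [ b ]

Solving the linear system:
  x*      = (-1.2486, 0.5442, 0.8343)
  lambda* = (2.9541, -2.0526)
  f(x*)   = 12.967

x* = (-1.2486, 0.5442, 0.8343), lambda* = (2.9541, -2.0526)


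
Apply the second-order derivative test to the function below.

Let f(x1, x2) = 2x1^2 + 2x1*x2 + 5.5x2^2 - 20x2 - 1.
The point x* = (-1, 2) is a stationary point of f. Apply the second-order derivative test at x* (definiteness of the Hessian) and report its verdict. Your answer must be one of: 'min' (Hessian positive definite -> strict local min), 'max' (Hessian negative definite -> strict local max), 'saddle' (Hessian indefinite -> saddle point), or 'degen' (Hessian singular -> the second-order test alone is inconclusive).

Compute the Hessian H = grad^2 f:
  H = [[4, 2], [2, 11]]
Verify stationarity: grad f(x*) = H x* + g = (0, 0).
Eigenvalues of H: 3.4689, 11.5311.
Both eigenvalues > 0, so H is positive definite -> x* is a strict local min.

min


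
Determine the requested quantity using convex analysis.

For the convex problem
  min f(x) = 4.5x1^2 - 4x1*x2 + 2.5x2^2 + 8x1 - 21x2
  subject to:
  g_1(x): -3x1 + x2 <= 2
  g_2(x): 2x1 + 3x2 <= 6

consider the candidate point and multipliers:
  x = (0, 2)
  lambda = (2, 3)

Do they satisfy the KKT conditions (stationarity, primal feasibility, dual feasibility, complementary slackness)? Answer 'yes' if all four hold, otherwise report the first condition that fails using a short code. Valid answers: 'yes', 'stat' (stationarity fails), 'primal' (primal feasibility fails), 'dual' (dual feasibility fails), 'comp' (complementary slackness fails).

Gradient of f: grad f(x) = Q x + c = (0, -11)
Constraint values g_i(x) = a_i^T x - b_i:
  g_1((0, 2)) = 0
  g_2((0, 2)) = 0
Stationarity residual: grad f(x) + sum_i lambda_i a_i = (0, 0)
  -> stationarity OK
Primal feasibility (all g_i <= 0): OK
Dual feasibility (all lambda_i >= 0): OK
Complementary slackness (lambda_i * g_i(x) = 0 for all i): OK

Verdict: yes, KKT holds.

yes


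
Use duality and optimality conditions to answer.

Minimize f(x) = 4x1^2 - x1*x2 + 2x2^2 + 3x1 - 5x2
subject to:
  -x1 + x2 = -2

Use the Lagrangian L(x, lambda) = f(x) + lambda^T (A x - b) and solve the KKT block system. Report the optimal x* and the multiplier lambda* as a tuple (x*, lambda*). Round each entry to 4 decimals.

Form the Lagrangian:
  L(x, lambda) = (1/2) x^T Q x + c^T x + lambda^T (A x - b)
Stationarity (grad_x L = 0): Q x + c + A^T lambda = 0.
Primal feasibility: A x = b.

This gives the KKT block system:
  [ Q   A^T ] [ x     ]   [-c ]
  [ A    0  ] [ lambda ] = [ b ]

Solving the linear system:
  x*      = (0.8, -1.2)
  lambda* = (10.6)
  f(x*)   = 14.8

x* = (0.8, -1.2), lambda* = (10.6)


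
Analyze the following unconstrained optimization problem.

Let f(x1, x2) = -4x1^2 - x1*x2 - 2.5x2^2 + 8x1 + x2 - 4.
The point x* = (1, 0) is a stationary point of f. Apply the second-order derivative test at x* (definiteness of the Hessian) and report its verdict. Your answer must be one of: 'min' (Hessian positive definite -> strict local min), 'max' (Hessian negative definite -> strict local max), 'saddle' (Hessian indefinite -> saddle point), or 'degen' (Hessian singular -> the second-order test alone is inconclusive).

Compute the Hessian H = grad^2 f:
  H = [[-8, -1], [-1, -5]]
Verify stationarity: grad f(x*) = H x* + g = (0, 0).
Eigenvalues of H: -8.3028, -4.6972.
Both eigenvalues < 0, so H is negative definite -> x* is a strict local max.

max


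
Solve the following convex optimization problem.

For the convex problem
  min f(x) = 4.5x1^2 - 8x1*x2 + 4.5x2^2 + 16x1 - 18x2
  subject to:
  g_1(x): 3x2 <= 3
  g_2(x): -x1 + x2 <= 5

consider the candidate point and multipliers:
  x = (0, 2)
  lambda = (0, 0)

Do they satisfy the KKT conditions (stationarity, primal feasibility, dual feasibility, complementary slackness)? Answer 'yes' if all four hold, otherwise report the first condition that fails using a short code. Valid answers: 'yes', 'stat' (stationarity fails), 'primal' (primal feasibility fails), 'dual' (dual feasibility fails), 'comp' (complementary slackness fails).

Gradient of f: grad f(x) = Q x + c = (0, 0)
Constraint values g_i(x) = a_i^T x - b_i:
  g_1((0, 2)) = 3
  g_2((0, 2)) = -3
Stationarity residual: grad f(x) + sum_i lambda_i a_i = (0, 0)
  -> stationarity OK
Primal feasibility (all g_i <= 0): FAILS
Dual feasibility (all lambda_i >= 0): OK
Complementary slackness (lambda_i * g_i(x) = 0 for all i): OK

Verdict: the first failing condition is primal_feasibility -> primal.

primal


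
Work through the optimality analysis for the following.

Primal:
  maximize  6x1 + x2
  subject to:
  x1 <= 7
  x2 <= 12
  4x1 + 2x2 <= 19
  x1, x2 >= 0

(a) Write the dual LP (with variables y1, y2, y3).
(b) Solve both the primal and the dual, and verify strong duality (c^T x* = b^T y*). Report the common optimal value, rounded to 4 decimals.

The standard primal-dual pair for 'max c^T x s.t. A x <= b, x >= 0' is:
  Dual:  min b^T y  s.t.  A^T y >= c,  y >= 0.

So the dual LP is:
  minimize  7y1 + 12y2 + 19y3
  subject to:
    y1 + 4y3 >= 6
    y2 + 2y3 >= 1
    y1, y2, y3 >= 0

Solving the primal: x* = (4.75, 0).
  primal value c^T x* = 28.5.
Solving the dual: y* = (0, 0, 1.5).
  dual value b^T y* = 28.5.
Strong duality: c^T x* = b^T y*. Confirmed.

28.5


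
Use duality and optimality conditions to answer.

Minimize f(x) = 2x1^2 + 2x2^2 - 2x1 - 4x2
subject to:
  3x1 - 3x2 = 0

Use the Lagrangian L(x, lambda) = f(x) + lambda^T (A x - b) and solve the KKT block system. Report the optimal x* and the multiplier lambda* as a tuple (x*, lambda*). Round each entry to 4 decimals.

Form the Lagrangian:
  L(x, lambda) = (1/2) x^T Q x + c^T x + lambda^T (A x - b)
Stationarity (grad_x L = 0): Q x + c + A^T lambda = 0.
Primal feasibility: A x = b.

This gives the KKT block system:
  [ Q   A^T ] [ x     ]   [-c ]
  [ A    0  ] [ lambda ] = [ b ]

Solving the linear system:
  x*      = (0.75, 0.75)
  lambda* = (-0.3333)
  f(x*)   = -2.25

x* = (0.75, 0.75), lambda* = (-0.3333)


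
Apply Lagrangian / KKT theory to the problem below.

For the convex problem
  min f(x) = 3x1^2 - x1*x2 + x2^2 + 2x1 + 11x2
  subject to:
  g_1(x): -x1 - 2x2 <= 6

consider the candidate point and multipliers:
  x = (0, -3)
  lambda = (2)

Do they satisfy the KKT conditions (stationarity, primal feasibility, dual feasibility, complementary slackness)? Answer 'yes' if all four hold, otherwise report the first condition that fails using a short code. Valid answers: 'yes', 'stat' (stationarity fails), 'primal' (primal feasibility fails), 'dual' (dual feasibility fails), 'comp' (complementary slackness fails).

Gradient of f: grad f(x) = Q x + c = (5, 5)
Constraint values g_i(x) = a_i^T x - b_i:
  g_1((0, -3)) = 0
Stationarity residual: grad f(x) + sum_i lambda_i a_i = (3, 1)
  -> stationarity FAILS
Primal feasibility (all g_i <= 0): OK
Dual feasibility (all lambda_i >= 0): OK
Complementary slackness (lambda_i * g_i(x) = 0 for all i): OK

Verdict: the first failing condition is stationarity -> stat.

stat


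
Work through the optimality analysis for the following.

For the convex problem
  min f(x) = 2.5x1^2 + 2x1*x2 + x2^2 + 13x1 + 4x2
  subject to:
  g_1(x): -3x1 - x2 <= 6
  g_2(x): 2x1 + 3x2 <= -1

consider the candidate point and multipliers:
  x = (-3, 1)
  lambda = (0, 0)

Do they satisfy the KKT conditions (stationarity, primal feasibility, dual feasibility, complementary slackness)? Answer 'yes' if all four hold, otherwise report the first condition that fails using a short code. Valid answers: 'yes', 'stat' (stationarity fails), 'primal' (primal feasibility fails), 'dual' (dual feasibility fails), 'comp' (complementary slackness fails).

Gradient of f: grad f(x) = Q x + c = (0, 0)
Constraint values g_i(x) = a_i^T x - b_i:
  g_1((-3, 1)) = 2
  g_2((-3, 1)) = -2
Stationarity residual: grad f(x) + sum_i lambda_i a_i = (0, 0)
  -> stationarity OK
Primal feasibility (all g_i <= 0): FAILS
Dual feasibility (all lambda_i >= 0): OK
Complementary slackness (lambda_i * g_i(x) = 0 for all i): OK

Verdict: the first failing condition is primal_feasibility -> primal.

primal


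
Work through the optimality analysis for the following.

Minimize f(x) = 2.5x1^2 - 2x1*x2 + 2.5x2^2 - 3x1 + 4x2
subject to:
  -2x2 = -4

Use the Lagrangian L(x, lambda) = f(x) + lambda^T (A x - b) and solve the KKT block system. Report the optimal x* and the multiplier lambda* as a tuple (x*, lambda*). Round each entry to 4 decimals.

Form the Lagrangian:
  L(x, lambda) = (1/2) x^T Q x + c^T x + lambda^T (A x - b)
Stationarity (grad_x L = 0): Q x + c + A^T lambda = 0.
Primal feasibility: A x = b.

This gives the KKT block system:
  [ Q   A^T ] [ x     ]   [-c ]
  [ A    0  ] [ lambda ] = [ b ]

Solving the linear system:
  x*      = (1.4, 2)
  lambda* = (5.6)
  f(x*)   = 13.1

x* = (1.4, 2), lambda* = (5.6)


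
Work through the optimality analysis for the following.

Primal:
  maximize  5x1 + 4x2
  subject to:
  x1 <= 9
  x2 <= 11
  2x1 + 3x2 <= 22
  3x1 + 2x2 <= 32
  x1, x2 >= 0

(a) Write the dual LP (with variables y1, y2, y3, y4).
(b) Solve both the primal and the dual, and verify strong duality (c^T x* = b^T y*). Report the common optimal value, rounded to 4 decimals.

The standard primal-dual pair for 'max c^T x s.t. A x <= b, x >= 0' is:
  Dual:  min b^T y  s.t.  A^T y >= c,  y >= 0.

So the dual LP is:
  minimize  9y1 + 11y2 + 22y3 + 32y4
  subject to:
    y1 + 2y3 + 3y4 >= 5
    y2 + 3y3 + 2y4 >= 4
    y1, y2, y3, y4 >= 0

Solving the primal: x* = (9, 1.3333).
  primal value c^T x* = 50.3333.
Solving the dual: y* = (2.3333, 0, 1.3333, 0).
  dual value b^T y* = 50.3333.
Strong duality: c^T x* = b^T y*. Confirmed.

50.3333


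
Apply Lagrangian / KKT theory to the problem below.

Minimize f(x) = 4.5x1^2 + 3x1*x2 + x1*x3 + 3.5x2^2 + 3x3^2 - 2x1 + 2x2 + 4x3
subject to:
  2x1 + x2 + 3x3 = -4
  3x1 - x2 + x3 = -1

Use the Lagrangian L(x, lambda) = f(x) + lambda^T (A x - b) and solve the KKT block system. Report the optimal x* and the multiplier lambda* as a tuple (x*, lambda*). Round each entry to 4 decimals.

Form the Lagrangian:
  L(x, lambda) = (1/2) x^T Q x + c^T x + lambda^T (A x - b)
Stationarity (grad_x L = 0): Q x + c + A^T lambda = 0.
Primal feasibility: A x = b.

This gives the KKT block system:
  [ Q   A^T ] [ x     ]   [-c ]
  [ A    0  ] [ lambda ] = [ b ]

Solving the linear system:
  x*      = (-0.017, -0.2797, -1.2288)
  lambda* = (0.8497, 0.8405)
  f(x*)   = -0.6007

x* = (-0.017, -0.2797, -1.2288), lambda* = (0.8497, 0.8405)


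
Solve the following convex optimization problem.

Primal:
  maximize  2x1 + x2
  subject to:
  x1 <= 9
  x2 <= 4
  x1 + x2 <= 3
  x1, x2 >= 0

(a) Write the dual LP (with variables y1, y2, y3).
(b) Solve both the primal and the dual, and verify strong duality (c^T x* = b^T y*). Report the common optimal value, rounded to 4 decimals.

The standard primal-dual pair for 'max c^T x s.t. A x <= b, x >= 0' is:
  Dual:  min b^T y  s.t.  A^T y >= c,  y >= 0.

So the dual LP is:
  minimize  9y1 + 4y2 + 3y3
  subject to:
    y1 + y3 >= 2
    y2 + y3 >= 1
    y1, y2, y3 >= 0

Solving the primal: x* = (3, 0).
  primal value c^T x* = 6.
Solving the dual: y* = (0, 0, 2).
  dual value b^T y* = 6.
Strong duality: c^T x* = b^T y*. Confirmed.

6


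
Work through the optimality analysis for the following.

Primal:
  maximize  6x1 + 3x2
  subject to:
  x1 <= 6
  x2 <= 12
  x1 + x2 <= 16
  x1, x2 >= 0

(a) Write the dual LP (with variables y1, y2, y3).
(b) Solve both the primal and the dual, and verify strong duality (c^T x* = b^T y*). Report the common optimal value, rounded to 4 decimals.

The standard primal-dual pair for 'max c^T x s.t. A x <= b, x >= 0' is:
  Dual:  min b^T y  s.t.  A^T y >= c,  y >= 0.

So the dual LP is:
  minimize  6y1 + 12y2 + 16y3
  subject to:
    y1 + y3 >= 6
    y2 + y3 >= 3
    y1, y2, y3 >= 0

Solving the primal: x* = (6, 10).
  primal value c^T x* = 66.
Solving the dual: y* = (3, 0, 3).
  dual value b^T y* = 66.
Strong duality: c^T x* = b^T y*. Confirmed.

66
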